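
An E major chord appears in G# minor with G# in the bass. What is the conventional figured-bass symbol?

G# is the third of E major, so the chord is in first inversion.
A triad in first inversion is figured 6/3, conventionally abbreviated 6.

6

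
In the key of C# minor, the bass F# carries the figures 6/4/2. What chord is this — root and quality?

The figures 6/4/2 indicate a seventh chord in third inversion.
In third inversion the root lies a second above the bass: a second above F# in C# minor is G#.
The chord tones are F#, G#, B, D#, giving G# minor seventh.

G# minor seventh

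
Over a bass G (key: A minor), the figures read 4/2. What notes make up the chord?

G, A, C, E

The written figures 4/2 are shorthand for 6/4/2: the 6 is implied.
A second above G in this key is A.
A fourth above G in this key is C.
A sixth above G in this key is E.
Together with the bass G, this spells A minor seventh in third inversion.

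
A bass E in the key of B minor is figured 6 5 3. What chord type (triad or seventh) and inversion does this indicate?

seventh chord, first inversion

Intervals of 6/5/3 above the bass form a seventh chord; the bass is the third, so this is first inversion.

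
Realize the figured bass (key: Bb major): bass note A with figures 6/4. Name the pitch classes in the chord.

A, D, F

A fourth above A in this key is D.
A sixth above A in this key is F.
Together with the bass A, this spells D minor in second inversion.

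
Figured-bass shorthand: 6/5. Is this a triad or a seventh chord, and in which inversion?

6/5 is shorthand for 6/5/3.
Intervals of 6/5/3 above the bass form a seventh chord; the bass is the third, so this is first inversion.

seventh chord, first inversion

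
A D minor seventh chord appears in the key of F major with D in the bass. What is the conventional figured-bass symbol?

D is the root of D minor seventh, so the chord is in root position.
A seventh chord in root position is figured 7/5/3, conventionally abbreviated 7.

7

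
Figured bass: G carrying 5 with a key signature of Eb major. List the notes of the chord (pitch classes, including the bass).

The written figures 5 are shorthand for 5/3: the 3 is implied.
A third above G in this key is Bb.
A fifth above G in this key is D.
Together with the bass G, this spells G minor in root position.

G, Bb, D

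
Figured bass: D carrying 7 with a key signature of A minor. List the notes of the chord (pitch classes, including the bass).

D, F, A, C

The written figures 7 are shorthand for 7/5/3: the 5/3 are implied.
A third above D in this key is F.
A fifth above D in this key is A.
A seventh above D in this key is C.
Together with the bass D, this spells D minor seventh in root position.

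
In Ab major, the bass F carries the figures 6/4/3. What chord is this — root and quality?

The figures 6/4/3 indicate a seventh chord in second inversion.
In second inversion the root lies a fourth above the bass: a fourth above F in Ab major is Bb.
The chord tones are F, Ab, Bb, Db, giving Bb minor seventh.

Bb minor seventh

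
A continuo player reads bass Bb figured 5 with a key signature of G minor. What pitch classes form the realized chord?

Bb, D, F

The written figures 5 are shorthand for 5/3: the 3 is implied.
A third above Bb in this key is D.
A fifth above Bb in this key is F.
Together with the bass Bb, this spells Bb major in root position.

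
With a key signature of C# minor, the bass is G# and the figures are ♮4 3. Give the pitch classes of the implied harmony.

The written figures ♮4 3 are shorthand for 6/4/3: the 6 is implied.
A third above G# in this key is B.
A fourth above G# in this key is C#, made natural (C) by the ♮ figure.
A sixth above G# in this key is E.
Together with the bass G#, this spells C augmented major seventh in second inversion.

G#, B, C, E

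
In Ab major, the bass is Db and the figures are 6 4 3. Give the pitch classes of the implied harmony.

Db, F, G, Bb

A third above Db in this key is F.
A fourth above Db in this key is G.
A sixth above Db in this key is Bb.
Together with the bass Db, this spells G half-diminished seventh in second inversion.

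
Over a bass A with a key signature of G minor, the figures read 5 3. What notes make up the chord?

A, C, Eb

A third above A in this key is C.
A fifth above A in this key is Eb.
Together with the bass A, this spells A diminished in root position.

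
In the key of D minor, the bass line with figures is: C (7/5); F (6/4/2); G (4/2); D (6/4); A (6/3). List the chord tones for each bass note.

C, E, G, Bb | F, G, Bb, D | G, A, C, E | D, G, Bb | A, C, F

C (7/5/3): C, E, G, Bb.
F (6/4/2): F, G, Bb, D.
G (6/4/2): G, A, C, E.
D (6/4): D, G, Bb.
A (6/3): A, C, F.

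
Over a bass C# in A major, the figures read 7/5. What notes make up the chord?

The written figures 7/5 are shorthand for 7/5/3: the 3 is implied.
A third above C# in this key is E.
A fifth above C# in this key is G#.
A seventh above C# in this key is B.
Together with the bass C#, this spells C# minor seventh in root position.

C#, E, G#, B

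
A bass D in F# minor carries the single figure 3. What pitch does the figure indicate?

F#

Counting 2 letter steps above D lands on F; in F# minor, that letter is F#.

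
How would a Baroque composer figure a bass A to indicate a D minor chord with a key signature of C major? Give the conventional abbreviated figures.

A is the fifth of D minor, so the chord is in second inversion.
A triad in second inversion is figured 6/4, conventionally abbreviated 6/4.

6/4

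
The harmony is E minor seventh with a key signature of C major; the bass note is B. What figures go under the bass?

B is the fifth of E minor seventh, so the chord is in second inversion.
A seventh chord in second inversion is figured 6/4/3, conventionally abbreviated 4/3.

4/3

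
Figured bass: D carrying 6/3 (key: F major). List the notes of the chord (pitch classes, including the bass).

A third above D in this key is F.
A sixth above D in this key is Bb.
Together with the bass D, this spells Bb major in first inversion.

D, F, Bb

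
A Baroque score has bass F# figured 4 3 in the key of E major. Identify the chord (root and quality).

B dominant seventh

The figures 4 3 indicate a seventh chord in second inversion.
In second inversion the root lies a fourth above the bass: a fourth above F# in E major is B.
The chord tones are F#, A, B, D#, giving B dominant seventh.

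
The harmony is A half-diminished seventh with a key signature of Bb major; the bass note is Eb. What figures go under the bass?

4/3

Eb is the fifth of A half-diminished seventh, so the chord is in second inversion.
A seventh chord in second inversion is figured 6/4/3, conventionally abbreviated 4/3.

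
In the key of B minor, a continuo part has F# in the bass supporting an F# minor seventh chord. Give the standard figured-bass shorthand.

F# is the root of F# minor seventh, so the chord is in root position.
A seventh chord in root position is figured 7/5/3, conventionally abbreviated 7.

7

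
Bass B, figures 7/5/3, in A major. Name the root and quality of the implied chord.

The figures 7/5/3 indicate a seventh chord in root position.
In root position the bass is the root, so the root is B.
The chord tones are B, D, F#, A, giving B minor seventh.

B minor seventh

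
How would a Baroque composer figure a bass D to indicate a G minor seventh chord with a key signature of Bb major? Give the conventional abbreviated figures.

D is the fifth of G minor seventh, so the chord is in second inversion.
A seventh chord in second inversion is figured 6/4/3, conventionally abbreviated 4/3.

4/3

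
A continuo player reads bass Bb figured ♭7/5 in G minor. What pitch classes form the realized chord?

The written figures ♭7/5 are shorthand for 7/5/3: the 3 is implied.
A third above Bb in this key is D.
A fifth above Bb in this key is F.
A seventh above Bb in this key is A, lowered to Ab by the flat.
Together with the bass Bb, this spells Bb dominant seventh in root position.

Bb, D, F, Ab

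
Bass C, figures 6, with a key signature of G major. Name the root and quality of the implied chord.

The figures 6 indicate a triad in first inversion.
In first inversion the root lies a sixth above the bass: a sixth above C in G major is A.
The chord tones are C, E, A, giving A minor.

A minor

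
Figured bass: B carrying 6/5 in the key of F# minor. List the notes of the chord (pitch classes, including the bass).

B, D, F#, G#

The written figures 6/5 are shorthand for 6/5/3: the 3 is implied.
A third above B in this key is D.
A fifth above B in this key is F#.
A sixth above B in this key is G#.
Together with the bass B, this spells G# half-diminished seventh in first inversion.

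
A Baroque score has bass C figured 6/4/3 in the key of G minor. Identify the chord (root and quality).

F dominant seventh

The figures 6/4/3 indicate a seventh chord in second inversion.
In second inversion the root lies a fourth above the bass: a fourth above C in G minor is F.
The chord tones are C, Eb, F, A, giving F dominant seventh.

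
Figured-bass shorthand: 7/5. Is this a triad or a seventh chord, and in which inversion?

7/5 is shorthand for 7/5/3.
Intervals of 7/5/3 above the bass form a seventh chord; the bass is the root, so this is root position.

seventh chord, root position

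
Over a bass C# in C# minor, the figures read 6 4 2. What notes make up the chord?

A second above C# in this key is D#.
A fourth above C# in this key is F#.
A sixth above C# in this key is A.
Together with the bass C#, this spells D# half-diminished seventh in third inversion.

C#, D#, F#, A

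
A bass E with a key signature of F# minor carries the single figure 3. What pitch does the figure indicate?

Counting 2 letter steps above E lands on G; in F# minor, that letter is G#.

G#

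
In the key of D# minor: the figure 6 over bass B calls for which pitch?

Counting 5 letter steps above B lands on G; in D# minor, that letter is G#.

G#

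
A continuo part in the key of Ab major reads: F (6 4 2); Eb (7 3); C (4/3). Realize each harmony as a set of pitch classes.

F (6/4/2): F, G, Bb, Db.
Eb (7/5/3): Eb, G, Bb, Db.
C (6/4/3): C, Eb, F, Ab.

F, G, Bb, Db | Eb, G, Bb, Db | C, Eb, F, Ab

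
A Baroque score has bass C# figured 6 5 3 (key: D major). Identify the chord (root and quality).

The figures 6 5 3 indicate a seventh chord in first inversion.
In first inversion the root lies a sixth above the bass: a sixth above C# in D major is A.
The chord tones are C#, E, G, A, giving A dominant seventh.

A dominant seventh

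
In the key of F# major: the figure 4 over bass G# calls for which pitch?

Counting 3 letter steps above G# lands on C; in F# major, that letter is C#.

C#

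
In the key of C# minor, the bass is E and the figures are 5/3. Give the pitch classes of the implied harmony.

A third above E in this key is G#.
A fifth above E in this key is B.
Together with the bass E, this spells E major in root position.

E, G#, B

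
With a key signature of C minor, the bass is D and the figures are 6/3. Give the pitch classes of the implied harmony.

D, F, Bb

A third above D in this key is F.
A sixth above D in this key is Bb.
Together with the bass D, this spells Bb major in first inversion.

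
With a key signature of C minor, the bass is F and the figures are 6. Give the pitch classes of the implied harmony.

The written figures 6 are shorthand for 6/3: the 3 is implied.
A third above F in this key is Ab.
A sixth above F in this key is D.
Together with the bass F, this spells D diminished in first inversion.

F, Ab, D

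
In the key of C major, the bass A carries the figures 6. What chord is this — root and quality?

F major

The figures 6 indicate a triad in first inversion.
In first inversion the root lies a sixth above the bass: a sixth above A in C major is F.
The chord tones are A, C, F, giving F major.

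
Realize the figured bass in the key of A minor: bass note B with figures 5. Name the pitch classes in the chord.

The written figures 5 are shorthand for 5/3: the 3 is implied.
A third above B in this key is D.
A fifth above B in this key is F.
Together with the bass B, this spells B diminished in root position.

B, D, F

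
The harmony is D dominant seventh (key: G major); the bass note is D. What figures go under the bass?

D is the root of D dominant seventh, so the chord is in root position.
A seventh chord in root position is figured 7/5/3, conventionally abbreviated 7.

7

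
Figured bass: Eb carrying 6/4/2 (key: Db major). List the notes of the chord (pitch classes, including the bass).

Eb, F, Ab, C

A second above Eb in this key is F.
A fourth above Eb in this key is Ab.
A sixth above Eb in this key is C.
Together with the bass Eb, this spells F minor seventh in third inversion.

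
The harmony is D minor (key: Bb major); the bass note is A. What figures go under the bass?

6/4

A is the fifth of D minor, so the chord is in second inversion.
A triad in second inversion is figured 6/4, conventionally abbreviated 6/4.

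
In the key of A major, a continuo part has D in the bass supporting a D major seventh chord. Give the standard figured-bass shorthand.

7

D is the root of D major seventh, so the chord is in root position.
A seventh chord in root position is figured 7/5/3, conventionally abbreviated 7.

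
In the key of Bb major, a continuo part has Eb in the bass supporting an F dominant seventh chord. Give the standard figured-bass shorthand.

Eb is the seventh of F dominant seventh, so the chord is in third inversion.
A seventh chord in third inversion is figured 6/4/2, conventionally abbreviated 4/2.

4/2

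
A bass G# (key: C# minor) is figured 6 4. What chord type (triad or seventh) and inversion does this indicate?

triad, second inversion

Intervals of 6/4 above the bass form a triad; the bass is the fifth, so this is second inversion.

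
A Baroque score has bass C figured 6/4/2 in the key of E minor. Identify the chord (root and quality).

D dominant seventh

The figures 6/4/2 indicate a seventh chord in third inversion.
In third inversion the root lies a second above the bass: a second above C in E minor is D.
The chord tones are C, D, F#, A, giving D dominant seventh.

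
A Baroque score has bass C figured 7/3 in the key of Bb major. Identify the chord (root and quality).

The figures 7/3 indicate a seventh chord in root position.
In root position the bass is the root, so the root is C.
The chord tones are C, Eb, G, Bb, giving C minor seventh.

C minor seventh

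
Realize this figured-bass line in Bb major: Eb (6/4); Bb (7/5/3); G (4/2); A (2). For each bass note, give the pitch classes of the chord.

Eb (6/4): Eb, A, C.
Bb (7/5/3): Bb, D, F, A.
G (6/4/2): G, A, C, Eb.
A (6/4/2): A, Bb, D, F.

Eb, A, C | Bb, D, F, A | G, A, C, Eb | A, Bb, D, F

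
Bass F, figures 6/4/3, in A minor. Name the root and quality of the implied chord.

B half-diminished seventh

The figures 6/4/3 indicate a seventh chord in second inversion.
In second inversion the root lies a fourth above the bass: a fourth above F in A minor is B.
The chord tones are F, A, B, D, giving B half-diminished seventh.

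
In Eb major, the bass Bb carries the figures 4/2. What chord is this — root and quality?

The figures 4/2 indicate a seventh chord in third inversion.
In third inversion the root lies a second above the bass: a second above Bb in Eb major is C.
The chord tones are Bb, C, Eb, G, giving C minor seventh.

C minor seventh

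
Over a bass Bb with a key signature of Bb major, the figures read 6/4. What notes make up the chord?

A fourth above Bb in this key is Eb.
A sixth above Bb in this key is G.
Together with the bass Bb, this spells Eb major in second inversion.

Bb, Eb, G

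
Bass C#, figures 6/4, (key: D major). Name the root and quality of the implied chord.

The figures 6/4 indicate a triad in second inversion.
In second inversion the root lies a fourth above the bass: a fourth above C# in D major is F#.
The chord tones are C#, F#, A, giving F# minor.

F# minor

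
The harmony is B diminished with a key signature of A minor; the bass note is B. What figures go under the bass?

no figures

B is the root of B diminished, so the chord is in root position.
A triad in root position is figured 5/3, conventionally abbreviated (no figures — root-position triad).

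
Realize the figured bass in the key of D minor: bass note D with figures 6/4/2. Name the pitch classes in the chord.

D, E, G, Bb

A second above D in this key is E.
A fourth above D in this key is G.
A sixth above D in this key is Bb.
Together with the bass D, this spells E half-diminished seventh in third inversion.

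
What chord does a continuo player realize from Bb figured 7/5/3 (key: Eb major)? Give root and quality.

The figures 7/5/3 indicate a seventh chord in root position.
In root position the bass is the root, so the root is Bb.
The chord tones are Bb, D, F, Ab, giving Bb dominant seventh.

Bb dominant seventh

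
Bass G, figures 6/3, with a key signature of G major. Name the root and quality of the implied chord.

The figures 6/3 indicate a triad in first inversion.
In first inversion the root lies a sixth above the bass: a sixth above G in G major is E.
The chord tones are G, B, E, giving E minor.

E minor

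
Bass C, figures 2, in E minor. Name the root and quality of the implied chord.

D dominant seventh

The figures 2 indicate a seventh chord in third inversion.
In third inversion the root lies a second above the bass: a second above C in E minor is D.
The chord tones are C, D, F#, A, giving D dominant seventh.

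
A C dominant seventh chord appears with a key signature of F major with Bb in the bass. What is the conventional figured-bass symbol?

Bb is the seventh of C dominant seventh, so the chord is in third inversion.
A seventh chord in third inversion is figured 6/4/2, conventionally abbreviated 4/2.

4/2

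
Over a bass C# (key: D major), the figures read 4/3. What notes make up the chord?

The written figures 4/3 are shorthand for 6/4/3: the 6 is implied.
A third above C# in this key is E.
A fourth above C# in this key is F#.
A sixth above C# in this key is A.
Together with the bass C#, this spells F# minor seventh in second inversion.

C#, E, F#, A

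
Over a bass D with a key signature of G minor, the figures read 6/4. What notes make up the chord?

A fourth above D in this key is G.
A sixth above D in this key is Bb.
Together with the bass D, this spells G minor in second inversion.

D, G, Bb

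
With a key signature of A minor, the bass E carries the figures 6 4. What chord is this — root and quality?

The figures 6 4 indicate a triad in second inversion.
In second inversion the root lies a fourth above the bass: a fourth above E in A minor is A.
The chord tones are E, A, C, giving A minor.

A minor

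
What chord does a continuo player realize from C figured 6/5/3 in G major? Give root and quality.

The figures 6/5/3 indicate a seventh chord in first inversion.
In first inversion the root lies a sixth above the bass: a sixth above C in G major is A.
The chord tones are C, E, G, A, giving A minor seventh.

A minor seventh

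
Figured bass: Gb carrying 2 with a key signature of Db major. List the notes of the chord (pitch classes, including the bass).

The written figures 2 are shorthand for 6/4/2: the 6/4 are implied.
A second above Gb in this key is Ab.
A fourth above Gb in this key is C.
A sixth above Gb in this key is Eb.
Together with the bass Gb, this spells Ab dominant seventh in third inversion.

Gb, Ab, C, Eb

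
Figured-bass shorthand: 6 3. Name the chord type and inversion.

Intervals of 6/3 above the bass form a triad; the bass is the third, so this is first inversion.

triad, first inversion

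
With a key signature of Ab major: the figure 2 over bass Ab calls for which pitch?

Counting 1 letter step above Ab lands on B; in Ab major, that letter is Bb.

Bb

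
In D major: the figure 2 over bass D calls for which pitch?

Counting 1 letter step above D lands on E; in D major, that letter is E.

E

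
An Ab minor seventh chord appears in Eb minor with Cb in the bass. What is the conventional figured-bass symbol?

Cb is the third of Ab minor seventh, so the chord is in first inversion.
A seventh chord in first inversion is figured 6/5/3, conventionally abbreviated 6/5.

6/5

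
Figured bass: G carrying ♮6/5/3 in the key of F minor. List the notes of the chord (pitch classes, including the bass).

A third above G in this key is Bb.
A fifth above G in this key is Db.
A sixth above G in this key is Eb, made natural (E) by the ♮ figure.
Together with the bass G, this spells E diminished seventh in first inversion.

G, Bb, Db, E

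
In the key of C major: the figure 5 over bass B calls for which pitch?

F

Counting 4 letter steps above B lands on F; in C major, that letter is F.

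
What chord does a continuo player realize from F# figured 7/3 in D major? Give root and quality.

F# minor seventh

The figures 7/3 indicate a seventh chord in root position.
In root position the bass is the root, so the root is F#.
The chord tones are F#, A, C#, E, giving F# minor seventh.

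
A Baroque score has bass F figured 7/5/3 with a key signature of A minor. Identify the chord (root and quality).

F major seventh

The figures 7/5/3 indicate a seventh chord in root position.
In root position the bass is the root, so the root is F.
The chord tones are F, A, C, E, giving F major seventh.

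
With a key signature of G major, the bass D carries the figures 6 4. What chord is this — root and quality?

The figures 6 4 indicate a triad in second inversion.
In second inversion the root lies a fourth above the bass: a fourth above D in G major is G.
The chord tones are D, G, B, giving G major.

G major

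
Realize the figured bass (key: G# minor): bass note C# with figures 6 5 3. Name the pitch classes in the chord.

A third above C# in this key is E.
A fifth above C# in this key is G#.
A sixth above C# in this key is A#.
Together with the bass C#, this spells A# half-diminished seventh in first inversion.

C#, E, G#, A#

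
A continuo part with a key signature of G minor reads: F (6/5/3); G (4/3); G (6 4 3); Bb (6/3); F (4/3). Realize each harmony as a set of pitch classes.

F, A, C, D | G, Bb, C, Eb | G, Bb, C, Eb | Bb, D, G | F, A, Bb, D

F (6/5/3): F, A, C, D.
G (6/4/3): G, Bb, C, Eb.
G (6/4/3): G, Bb, C, Eb.
Bb (6/3): Bb, D, G.
F (6/4/3): F, A, Bb, D.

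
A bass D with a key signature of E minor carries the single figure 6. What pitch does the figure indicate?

B

Counting 5 letter steps above D lands on B; in E minor, that letter is B.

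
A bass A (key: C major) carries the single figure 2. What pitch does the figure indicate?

Counting 1 letter step above A lands on B; in C major, that letter is B.

B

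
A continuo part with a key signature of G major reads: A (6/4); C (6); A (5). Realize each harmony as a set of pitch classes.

A, D, F# | C, E, A | A, C, E

A (6/4): A, D, F#.
C (6/3): C, E, A.
A (5/3): A, C, E.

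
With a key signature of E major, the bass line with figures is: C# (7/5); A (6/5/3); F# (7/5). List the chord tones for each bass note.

C#, E, G#, B | A, C#, E, F# | F#, A, C#, E

C# (7/5/3): C#, E, G#, B.
A (6/5/3): A, C#, E, F#.
F# (7/5/3): F#, A, C#, E.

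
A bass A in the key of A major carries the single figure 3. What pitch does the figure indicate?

Counting 2 letter steps above A lands on C; in A major, that letter is C#.

C#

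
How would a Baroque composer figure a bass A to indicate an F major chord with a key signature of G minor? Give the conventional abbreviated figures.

A is the third of F major, so the chord is in first inversion.
A triad in first inversion is figured 6/3, conventionally abbreviated 6.

6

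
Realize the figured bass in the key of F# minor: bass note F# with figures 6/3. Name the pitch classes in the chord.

F#, A, D

A third above F# in this key is A.
A sixth above F# in this key is D.
Together with the bass F#, this spells D major in first inversion.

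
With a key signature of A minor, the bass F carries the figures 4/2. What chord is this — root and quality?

G dominant seventh

The figures 4/2 indicate a seventh chord in third inversion.
In third inversion the root lies a second above the bass: a second above F in A minor is G.
The chord tones are F, G, B, D, giving G dominant seventh.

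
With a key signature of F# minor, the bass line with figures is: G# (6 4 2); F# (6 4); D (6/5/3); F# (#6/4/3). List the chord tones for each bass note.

G#, A, C#, E | F#, B, D | D, F#, A, B | F#, A, B, D#

G# (6/4/2): G#, A, C#, E.
F# (6/4): F#, B, D.
D (6/5/3): D, F#, A, B.
F# (#6/4/3): F#, A, B, D#.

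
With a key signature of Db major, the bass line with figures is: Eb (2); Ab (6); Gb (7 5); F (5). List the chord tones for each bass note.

Eb, F, Ab, C | Ab, C, F | Gb, Bb, Db, F | F, Ab, C

Eb (6/4/2): Eb, F, Ab, C.
Ab (6/3): Ab, C, F.
Gb (7/5/3): Gb, Bb, Db, F.
F (5/3): F, Ab, C.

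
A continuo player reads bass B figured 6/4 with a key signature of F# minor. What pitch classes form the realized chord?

A fourth above B in this key is E.
A sixth above B in this key is G#.
Together with the bass B, this spells E major in second inversion.

B, E, G#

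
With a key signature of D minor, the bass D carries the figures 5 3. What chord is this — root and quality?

The figures 5 3 indicate a triad in root position.
In root position the bass is the root, so the root is D.
The chord tones are D, F, A, giving D minor.

D minor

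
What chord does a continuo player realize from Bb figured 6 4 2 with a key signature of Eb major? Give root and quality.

C minor seventh

The figures 6 4 2 indicate a seventh chord in third inversion.
In third inversion the root lies a second above the bass: a second above Bb in Eb major is C.
The chord tones are Bb, C, Eb, G, giving C minor seventh.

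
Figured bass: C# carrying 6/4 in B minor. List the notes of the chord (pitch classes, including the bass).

C#, F#, A

A fourth above C# in this key is F#.
A sixth above C# in this key is A.
Together with the bass C#, this spells F# minor in second inversion.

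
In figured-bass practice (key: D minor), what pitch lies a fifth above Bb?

F

Counting 4 letter steps above Bb lands on F; in D minor, that letter is F.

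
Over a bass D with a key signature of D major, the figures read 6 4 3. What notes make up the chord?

A third above D in this key is F#.
A fourth above D in this key is G.
A sixth above D in this key is B.
Together with the bass D, this spells G major seventh in second inversion.

D, F#, G, B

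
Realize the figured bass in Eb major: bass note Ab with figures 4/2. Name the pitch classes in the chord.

The written figures 4/2 are shorthand for 6/4/2: the 6 is implied.
A second above Ab in this key is Bb.
A fourth above Ab in this key is D.
A sixth above Ab in this key is F.
Together with the bass Ab, this spells Bb dominant seventh in third inversion.

Ab, Bb, D, F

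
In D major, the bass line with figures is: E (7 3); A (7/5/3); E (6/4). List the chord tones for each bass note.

E, G, B, D | A, C#, E, G | E, A, C#

E (7/5/3): E, G, B, D.
A (7/5/3): A, C#, E, G.
E (6/4): E, A, C#.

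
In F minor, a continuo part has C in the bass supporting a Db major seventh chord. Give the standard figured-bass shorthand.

C is the seventh of Db major seventh, so the chord is in third inversion.
A seventh chord in third inversion is figured 6/4/2, conventionally abbreviated 4/2.

4/2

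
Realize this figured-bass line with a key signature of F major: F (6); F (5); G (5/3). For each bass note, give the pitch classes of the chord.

F, A, D | F, A, C | G, Bb, D

F (6/3): F, A, D.
F (5/3): F, A, C.
G (5/3): G, Bb, D.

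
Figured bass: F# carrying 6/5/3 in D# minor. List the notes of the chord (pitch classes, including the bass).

F#, A#, C#, D#

A third above F# in this key is A#.
A fifth above F# in this key is C#.
A sixth above F# in this key is D#.
Together with the bass F#, this spells D# minor seventh in first inversion.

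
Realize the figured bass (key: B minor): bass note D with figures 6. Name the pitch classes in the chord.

D, F#, B

The written figures 6 are shorthand for 6/3: the 3 is implied.
A third above D in this key is F#.
A sixth above D in this key is B.
Together with the bass D, this spells B minor in first inversion.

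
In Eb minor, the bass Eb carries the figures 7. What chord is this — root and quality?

Eb minor seventh

The figures 7 indicate a seventh chord in root position.
In root position the bass is the root, so the root is Eb.
The chord tones are Eb, Gb, Bb, Db, giving Eb minor seventh.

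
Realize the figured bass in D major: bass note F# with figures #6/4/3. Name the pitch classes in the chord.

A third above F# in this key is A.
A fourth above F# in this key is B.
A sixth above F# in this key is D, raised to D# by the sharp.
Together with the bass F#, this spells B dominant seventh in second inversion.

F#, A, B, D#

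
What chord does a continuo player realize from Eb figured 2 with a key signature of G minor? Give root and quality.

The figures 2 indicate a seventh chord in third inversion.
In third inversion the root lies a second above the bass: a second above Eb in G minor is F.
The chord tones are Eb, F, A, C, giving F dominant seventh.

F dominant seventh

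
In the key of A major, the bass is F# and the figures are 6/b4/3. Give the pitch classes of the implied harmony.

A third above F# in this key is A.
A fourth above F# in this key is B, lowered to Bb by the flat.
A sixth above F# in this key is D.
Together with the bass F#, this spells Bb augmented major seventh in second inversion.

F#, A, Bb, D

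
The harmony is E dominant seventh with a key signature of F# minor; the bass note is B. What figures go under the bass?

B is the fifth of E dominant seventh, so the chord is in second inversion.
A seventh chord in second inversion is figured 6/4/3, conventionally abbreviated 4/3.

4/3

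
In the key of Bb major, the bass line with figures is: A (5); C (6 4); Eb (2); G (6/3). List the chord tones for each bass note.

A (5/3): A, C, Eb.
C (6/4): C, F, A.
Eb (6/4/2): Eb, F, A, C.
G (6/3): G, Bb, Eb.

A, C, Eb | C, F, A | Eb, F, A, C | G, Bb, Eb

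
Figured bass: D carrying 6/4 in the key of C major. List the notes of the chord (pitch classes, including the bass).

A fourth above D in this key is G.
A sixth above D in this key is B.
Together with the bass D, this spells G major in second inversion.

D, G, B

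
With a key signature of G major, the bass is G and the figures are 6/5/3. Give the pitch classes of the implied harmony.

G, B, D, E

A third above G in this key is B.
A fifth above G in this key is D.
A sixth above G in this key is E.
Together with the bass G, this spells E minor seventh in first inversion.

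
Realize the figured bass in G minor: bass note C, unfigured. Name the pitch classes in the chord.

An unfigured bass implies 5/3.
A third above C in this key is Eb.
A fifth above C in this key is G.
Together with the bass C, this spells C minor in root position.

C, Eb, G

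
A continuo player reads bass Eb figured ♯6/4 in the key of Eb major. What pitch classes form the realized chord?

A fourth above Eb in this key is Ab.
A sixth above Eb in this key is C, raised to C# by the sharp.

Eb, Ab, C#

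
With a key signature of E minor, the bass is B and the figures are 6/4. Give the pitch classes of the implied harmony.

A fourth above B in this key is E.
A sixth above B in this key is G.
Together with the bass B, this spells E minor in second inversion.

B, E, G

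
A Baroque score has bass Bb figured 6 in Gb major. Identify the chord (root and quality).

Gb major

The figures 6 indicate a triad in first inversion.
In first inversion the root lies a sixth above the bass: a sixth above Bb in Gb major is Gb.
The chord tones are Bb, Db, Gb, giving Gb major.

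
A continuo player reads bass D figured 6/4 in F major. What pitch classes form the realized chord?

A fourth above D in this key is G.
A sixth above D in this key is Bb.
Together with the bass D, this spells G minor in second inversion.

D, G, Bb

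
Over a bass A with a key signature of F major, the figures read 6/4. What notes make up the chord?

A fourth above A in this key is D.
A sixth above A in this key is F.
Together with the bass A, this spells D minor in second inversion.

A, D, F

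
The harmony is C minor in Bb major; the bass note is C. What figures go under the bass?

no figures

C is the root of C minor, so the chord is in root position.
A triad in root position is figured 5/3, conventionally abbreviated (no figures — root-position triad).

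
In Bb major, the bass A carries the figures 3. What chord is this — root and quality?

The figures 3 indicate a triad in root position.
In root position the bass is the root, so the root is A.
The chord tones are A, C, Eb, giving A diminished.

A diminished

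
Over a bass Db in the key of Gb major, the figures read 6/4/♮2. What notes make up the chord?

Db, E, Gb, Bb

A second above Db in this key is Eb, made natural (E) by the ♮ figure.
A fourth above Db in this key is Gb.
A sixth above Db in this key is Bb.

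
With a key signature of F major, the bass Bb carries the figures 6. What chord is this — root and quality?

The figures 6 indicate a triad in first inversion.
In first inversion the root lies a sixth above the bass: a sixth above Bb in F major is G.
The chord tones are Bb, D, G, giving G minor.

G minor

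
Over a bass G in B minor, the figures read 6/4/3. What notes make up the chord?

G, B, C#, E

A third above G in this key is B.
A fourth above G in this key is C#.
A sixth above G in this key is E.
Together with the bass G, this spells C# half-diminished seventh in second inversion.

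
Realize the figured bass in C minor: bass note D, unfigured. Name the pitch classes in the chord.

An unfigured bass implies 5/3.
A third above D in this key is F.
A fifth above D in this key is Ab.
Together with the bass D, this spells D diminished in root position.

D, F, Ab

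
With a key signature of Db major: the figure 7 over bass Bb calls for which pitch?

Counting 6 letter steps above Bb lands on A; in Db major, that letter is Ab.

Ab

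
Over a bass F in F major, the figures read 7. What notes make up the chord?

The written figures 7 are shorthand for 7/5/3: the 5/3 are implied.
A third above F in this key is A.
A fifth above F in this key is C.
A seventh above F in this key is E.
Together with the bass F, this spells F major seventh in root position.

F, A, C, E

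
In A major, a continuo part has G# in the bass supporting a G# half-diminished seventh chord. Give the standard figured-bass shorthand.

G# is the root of G# half-diminished seventh, so the chord is in root position.
A seventh chord in root position is figured 7/5/3, conventionally abbreviated 7.

7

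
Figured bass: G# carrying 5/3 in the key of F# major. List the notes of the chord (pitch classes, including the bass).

A third above G# in this key is B.
A fifth above G# in this key is D#.
Together with the bass G#, this spells G# minor in root position.

G#, B, D#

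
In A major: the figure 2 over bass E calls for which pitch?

F#

Counting 1 letter step above E lands on F; in A major, that letter is F#.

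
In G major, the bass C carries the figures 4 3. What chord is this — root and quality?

The figures 4 3 indicate a seventh chord in second inversion.
In second inversion the root lies a fourth above the bass: a fourth above C in G major is F#.
The chord tones are C, E, F#, A, giving F# half-diminished seventh.

F# half-diminished seventh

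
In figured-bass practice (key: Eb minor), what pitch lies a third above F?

Ab

Counting 2 letter steps above F lands on A; in Eb minor, that letter is Ab.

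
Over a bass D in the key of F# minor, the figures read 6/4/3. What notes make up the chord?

A third above D in this key is F#.
A fourth above D in this key is G#.
A sixth above D in this key is B.
Together with the bass D, this spells G# half-diminished seventh in second inversion.

D, F#, G#, B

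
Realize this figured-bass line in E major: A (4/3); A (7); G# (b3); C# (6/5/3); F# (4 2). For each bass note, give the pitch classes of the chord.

A, C#, D#, F# | A, C#, E, G# | G#, Bb, D# | C#, E, G#, A | F#, G#, B, D#

A (6/4/3): A, C#, D#, F#.
A (7/5/3): A, C#, E, G#.
G# (5/b3): G#, Bb, D#.
C# (6/5/3): C#, E, G#, A.
F# (6/4/2): F#, G#, B, D#.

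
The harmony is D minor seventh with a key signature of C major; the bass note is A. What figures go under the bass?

4/3

A is the fifth of D minor seventh, so the chord is in second inversion.
A seventh chord in second inversion is figured 6/4/3, conventionally abbreviated 4/3.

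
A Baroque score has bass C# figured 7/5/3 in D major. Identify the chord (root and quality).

C# half-diminished seventh

The figures 7/5/3 indicate a seventh chord in root position.
In root position the bass is the root, so the root is C#.
The chord tones are C#, E, G, B, giving C# half-diminished seventh.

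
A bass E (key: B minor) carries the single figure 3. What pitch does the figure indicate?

Counting 2 letter steps above E lands on G; in B minor, that letter is G.

G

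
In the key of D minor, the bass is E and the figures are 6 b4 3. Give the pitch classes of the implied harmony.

E, G, Ab, C

A third above E in this key is G.
A fourth above E in this key is A, lowered to Ab by the flat.
A sixth above E in this key is C.
Together with the bass E, this spells Ab augmented major seventh in second inversion.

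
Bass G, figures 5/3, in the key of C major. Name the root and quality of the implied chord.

G major

The figures 5/3 indicate a triad in root position.
In root position the bass is the root, so the root is G.
The chord tones are G, B, D, giving G major.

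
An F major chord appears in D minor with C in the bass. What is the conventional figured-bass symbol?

6/4

C is the fifth of F major, so the chord is in second inversion.
A triad in second inversion is figured 6/4, conventionally abbreviated 6/4.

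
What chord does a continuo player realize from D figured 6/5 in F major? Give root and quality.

Bb major seventh

The figures 6/5 indicate a seventh chord in first inversion.
In first inversion the root lies a sixth above the bass: a sixth above D in F major is Bb.
The chord tones are D, F, A, Bb, giving Bb major seventh.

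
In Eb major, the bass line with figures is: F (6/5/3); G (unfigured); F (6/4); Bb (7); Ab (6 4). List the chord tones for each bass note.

F, Ab, C, D | G, Bb, D | F, Bb, D | Bb, D, F, Ab | Ab, D, F

F (6/5/3): F, Ab, C, D.
G (5/3): G, Bb, D.
F (6/4): F, Bb, D.
Bb (7/5/3): Bb, D, F, Ab.
Ab (6/4): Ab, D, F.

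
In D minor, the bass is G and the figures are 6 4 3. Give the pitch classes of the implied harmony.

A third above G in this key is Bb.
A fourth above G in this key is C.
A sixth above G in this key is E.
Together with the bass G, this spells C dominant seventh in second inversion.

G, Bb, C, E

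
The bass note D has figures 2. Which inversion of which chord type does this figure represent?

seventh chord, third inversion

2 is shorthand for 6/4/2.
Intervals of 6/4/2 above the bass form a seventh chord; the bass is the seventh, so this is third inversion.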